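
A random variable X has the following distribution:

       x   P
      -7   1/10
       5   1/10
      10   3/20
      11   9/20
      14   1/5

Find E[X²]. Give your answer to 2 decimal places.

116.05

E[X²] = (1/10)·49 + (1/10)·25 + (3/20)·100 + (9/20)·121 + (1/5)·196
     = 2321/20 ≈ 116.05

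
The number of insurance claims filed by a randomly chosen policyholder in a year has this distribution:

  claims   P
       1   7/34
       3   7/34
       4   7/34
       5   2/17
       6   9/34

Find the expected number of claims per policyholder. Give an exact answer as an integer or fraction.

65/17

E[X] = (7/34)·1 + (7/34)·3 + (7/34)·4 + (2/17)·5 + (9/34)·6
     = 65/17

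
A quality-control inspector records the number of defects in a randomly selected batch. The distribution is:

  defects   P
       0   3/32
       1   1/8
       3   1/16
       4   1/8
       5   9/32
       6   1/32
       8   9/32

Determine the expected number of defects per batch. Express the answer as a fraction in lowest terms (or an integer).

149/32

E[X] = (3/32)·0 + (1/8)·1 + (1/16)·3 + (1/8)·4 + (9/32)·5 + (1/32)·6 + (9/32)·8
     = 149/32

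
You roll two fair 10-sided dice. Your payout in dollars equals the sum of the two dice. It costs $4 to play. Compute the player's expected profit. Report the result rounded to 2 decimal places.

$7.00

Distribution of the sum of the two dice: 2 w.p. 1/100, 3 w.p. 1/50, 4 w.p. 3/100, 5 w.p. 1/25, 6 w.p. 1/20, 7 w.p. 3/50, …
E[payout] = (1/100)·2 + (1/50)·3 + (3/100)·4 + (1/25)·5 + (1/20)·6 + (3/50)·7 + (7/100)·8 + (2/25)·9 + (9/100)·10 + (1/10)·11 + (9/100)·12 + (2/25)·13 + (7/100)·14 + (3/50)·15 + (1/20)·16 + (1/25)·17 + (3/100)·18 + (1/50)·19 + (1/100)·20 = 11
Expected profit = 11 − 4 = 7 ≈ $7.00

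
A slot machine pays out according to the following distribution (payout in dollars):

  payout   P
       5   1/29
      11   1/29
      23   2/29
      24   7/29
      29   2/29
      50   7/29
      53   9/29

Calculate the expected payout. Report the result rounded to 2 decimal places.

$38.45

E[X] = (1/29)·5 + (1/29)·11 + (2/29)·23 + (7/29)·24 + (2/29)·29 + (7/29)·50 + (9/29)·53
     = 1115/29 ≈ 38.45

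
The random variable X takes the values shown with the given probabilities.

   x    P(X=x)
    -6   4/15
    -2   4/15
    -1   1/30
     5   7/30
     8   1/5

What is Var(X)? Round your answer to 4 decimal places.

E[X] = (4/15)·(-6) + (4/15)·(-2) + (1/30)·(-1) + (7/30)·5 + (1/5)·8 = 3/5
E[X²] = (4/15)·36 + (4/15)·4 + (1/30)·1 + (7/30)·25 + (1/5)·64 = 88/3
Var(X) = 88/3 − (3/5)² = 2173/75 ≈ 28.9733

28.9733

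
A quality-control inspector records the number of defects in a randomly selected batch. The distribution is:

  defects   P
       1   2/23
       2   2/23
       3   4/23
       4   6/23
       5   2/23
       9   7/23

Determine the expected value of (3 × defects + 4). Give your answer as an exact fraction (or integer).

E[3x+4] = (2/23)·7 + (2/23)·10 + (4/23)·13 + (6/23)·16 + (2/23)·19 + (7/23)·31
     = 19

19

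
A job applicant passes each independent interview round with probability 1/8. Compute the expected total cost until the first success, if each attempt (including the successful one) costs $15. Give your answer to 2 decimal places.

E[#attempts] = 1/p = 8; E[cost] = 15·8 = 120.
≈ 120.00

$120.00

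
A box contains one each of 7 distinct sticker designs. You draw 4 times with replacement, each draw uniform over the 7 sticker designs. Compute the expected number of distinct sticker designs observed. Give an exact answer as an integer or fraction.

Let Xⱼ=1 if type j appears at least once. P(Xⱼ=1) = 1 − ((7−1)/7)^4 = 1105/2401.
E[#distinct] = 7·1105/2401 = 1105/343.

1105/343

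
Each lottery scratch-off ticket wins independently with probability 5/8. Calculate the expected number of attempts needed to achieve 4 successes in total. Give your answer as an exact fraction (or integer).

32/5

By linearity (sum of 4 independent geometric waits), E[trials] = 4/p = 4/(5/8) = 32/5.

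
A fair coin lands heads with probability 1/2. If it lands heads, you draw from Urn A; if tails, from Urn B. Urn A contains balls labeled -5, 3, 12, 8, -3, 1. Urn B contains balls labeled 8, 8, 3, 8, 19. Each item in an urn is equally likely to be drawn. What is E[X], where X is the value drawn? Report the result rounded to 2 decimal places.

E[X | Urn A] = (-5 + 3 + 12 + 8 − 3 + 1)/6 = 8/3
E[X | Urn B] = (8 + 8 + 3 + 8 + 19)/5 = 46/5
E[X] = (1/2)·8/3 + (1/2)·46/5 = 89/15 ≈ 5.93

5.93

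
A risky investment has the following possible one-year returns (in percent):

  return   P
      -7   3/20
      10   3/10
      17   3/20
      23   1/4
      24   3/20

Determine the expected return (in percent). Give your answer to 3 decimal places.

E[X] = (3/20)·(-7) + (3/10)·10 + (3/20)·17 + (1/4)·23 + (3/20)·24
     = 277/20 ≈ 13.850

13.850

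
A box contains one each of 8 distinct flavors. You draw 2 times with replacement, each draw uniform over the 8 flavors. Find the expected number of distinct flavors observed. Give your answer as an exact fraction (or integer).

15/8

Let Xⱼ=1 if type j appears at least once. P(Xⱼ=1) = 1 − ((8−1)/8)^2 = 15/64.
E[#distinct] = 8·15/64 = 15/8.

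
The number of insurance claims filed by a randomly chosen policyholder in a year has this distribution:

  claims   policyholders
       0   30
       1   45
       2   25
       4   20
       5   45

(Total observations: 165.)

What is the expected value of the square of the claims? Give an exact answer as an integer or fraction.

Total = 165, so P(claims=0) = 30/165, etc.
E[X²] = (2/11)·0 + (3/11)·1 + (5/33)·4 + (4/33)·16 + (3/11)·25
     = 106/11

106/11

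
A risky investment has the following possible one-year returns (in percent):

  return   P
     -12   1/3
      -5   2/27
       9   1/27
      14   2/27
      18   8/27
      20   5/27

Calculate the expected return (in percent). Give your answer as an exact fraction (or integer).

163/27

E[X] = (1/3)·(-12) + (2/27)·(-5) + (1/27)·9 + (2/27)·14 + (8/27)·18 + (5/27)·20
     = 163/27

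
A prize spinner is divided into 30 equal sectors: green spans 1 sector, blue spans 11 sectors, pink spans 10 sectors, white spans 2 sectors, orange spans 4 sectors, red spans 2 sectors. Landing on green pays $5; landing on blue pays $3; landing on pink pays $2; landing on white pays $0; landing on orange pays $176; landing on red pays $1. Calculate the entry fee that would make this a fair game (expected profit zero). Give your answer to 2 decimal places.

E[payout] = (1/30)·5 + (11/30)·3 + (10/30)·2 + (2/30)·0 + (4/30)·176 + (2/30)·1 = 382/15
Fair fee = E[payout] = 382/15 ≈ $25.47

$25.47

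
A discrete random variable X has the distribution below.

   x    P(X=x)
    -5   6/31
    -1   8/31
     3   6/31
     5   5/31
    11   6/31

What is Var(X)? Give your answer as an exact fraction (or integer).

27912/961

E[X] = (6/31)·(-5) + (8/31)·(-1) + (6/31)·3 + (5/31)·5 + (6/31)·11 = 71/31
E[X²] = (6/31)·25 + (8/31)·1 + (6/31)·9 + (5/31)·25 + (6/31)·121 = 1063/31
Var(X) = 1063/31 − (71/31)² = 27912/961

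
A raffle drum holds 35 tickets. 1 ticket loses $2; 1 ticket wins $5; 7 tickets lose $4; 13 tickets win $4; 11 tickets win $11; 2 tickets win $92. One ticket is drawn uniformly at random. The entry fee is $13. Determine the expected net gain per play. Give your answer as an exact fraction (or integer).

-123/35 dollars

E[payout] = (1/35)·(-2) + (1/35)·5 + (7/35)·(-4) + (13/35)·4 + (11/35)·11 + (2/35)·92 = 332/35
Expected profit = 332/35 − 13 = -123/35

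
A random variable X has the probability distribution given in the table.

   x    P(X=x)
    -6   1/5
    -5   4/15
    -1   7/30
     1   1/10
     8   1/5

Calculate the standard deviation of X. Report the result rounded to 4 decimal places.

E[X] = -16/15, E[X²] = 27
Var(X) = E[X²] − (E[X])² = 27 − 256/225 = 5819/225
SD(X) = √(5819/225) ≈ 5.0855

5.0855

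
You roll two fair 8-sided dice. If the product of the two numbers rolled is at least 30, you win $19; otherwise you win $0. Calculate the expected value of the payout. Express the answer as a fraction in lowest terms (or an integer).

323/64 dollars

E[payout] = (47/64)·0 + (17/64)·19 = 323/64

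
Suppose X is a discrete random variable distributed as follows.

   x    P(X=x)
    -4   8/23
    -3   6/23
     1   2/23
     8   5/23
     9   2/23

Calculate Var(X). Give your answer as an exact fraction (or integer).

E[X] = (8/23)·(-4) + (6/23)·(-3) + (2/23)·1 + (5/23)·8 + (2/23)·9 = 10/23
E[X²] = (8/23)·16 + (6/23)·9 + (2/23)·1 + (5/23)·64 + (2/23)·81 = 666/23
Var(X) = 666/23 − (10/23)² = 15218/529

15218/529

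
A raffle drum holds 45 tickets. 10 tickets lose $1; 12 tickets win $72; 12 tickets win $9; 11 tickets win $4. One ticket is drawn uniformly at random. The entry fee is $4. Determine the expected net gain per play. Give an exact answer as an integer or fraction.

E[payout] = (10/45)·(-1) + (12/45)·72 + (12/45)·9 + (11/45)·4 = 1006/45
Expected profit = 1006/45 − 4 = 826/45

826/45 dollars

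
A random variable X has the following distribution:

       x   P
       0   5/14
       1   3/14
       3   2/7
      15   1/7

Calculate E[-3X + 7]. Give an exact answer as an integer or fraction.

E[-3x+7] = (5/14)·7 + (3/14)·4 + (2/7)·(-2) + (1/7)·(-38)
     = -37/14

-37/14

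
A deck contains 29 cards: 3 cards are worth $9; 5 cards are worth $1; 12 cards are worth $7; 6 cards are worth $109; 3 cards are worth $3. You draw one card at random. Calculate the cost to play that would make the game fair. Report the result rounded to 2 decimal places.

E[payout] = (3/29)·9 + (5/29)·1 + (12/29)·7 + (6/29)·109 + (3/29)·3 = 779/29
Fair fee = E[payout] = 779/29 ≈ $26.86

$26.86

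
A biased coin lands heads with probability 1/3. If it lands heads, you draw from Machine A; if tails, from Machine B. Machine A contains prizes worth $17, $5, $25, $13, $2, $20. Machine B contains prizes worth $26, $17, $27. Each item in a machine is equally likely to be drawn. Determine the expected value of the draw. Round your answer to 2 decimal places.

$20.11

E[X | Machine A] = (17 + 5 + 25 + 13 + 2 + 20)/6 = 41/3
E[X | Machine B] = (26 + 17 + 27)/3 = 70/3
E[X] = (1/3)·41/3 + (2/3)·70/3 = 181/9 ≈ 20.11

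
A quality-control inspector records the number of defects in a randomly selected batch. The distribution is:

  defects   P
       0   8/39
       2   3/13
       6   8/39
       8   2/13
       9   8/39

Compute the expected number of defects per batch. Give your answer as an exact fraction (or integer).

62/13

E[X] = (8/39)·0 + (3/13)·2 + (8/39)·6 + (2/13)·8 + (8/39)·9
     = 62/13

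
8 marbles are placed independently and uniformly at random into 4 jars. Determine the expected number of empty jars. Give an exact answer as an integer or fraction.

6561/16384

Let Xⱼ=1 if jar j is empty. P(Xⱼ=1) = ((4-1)/4)^8 = 6561/65536.
By linearity, E[#empty] = 4·6561/65536 = 6561/16384.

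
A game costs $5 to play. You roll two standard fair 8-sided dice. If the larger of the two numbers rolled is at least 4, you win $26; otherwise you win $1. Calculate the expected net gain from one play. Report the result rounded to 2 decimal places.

$17.48

E[payout] = (9/64)·1 + (55/64)·26 = 1439/64
Expected profit = 1439/64 − 5 = 1119/64 ≈ $17.48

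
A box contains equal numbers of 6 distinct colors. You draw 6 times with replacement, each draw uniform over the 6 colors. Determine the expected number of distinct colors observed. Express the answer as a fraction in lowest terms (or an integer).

31031/7776

Let Xⱼ=1 if type j appears at least once. P(Xⱼ=1) = 1 − ((6−1)/6)^6 = 31031/46656.
E[#distinct] = 6·31031/46656 = 31031/7776.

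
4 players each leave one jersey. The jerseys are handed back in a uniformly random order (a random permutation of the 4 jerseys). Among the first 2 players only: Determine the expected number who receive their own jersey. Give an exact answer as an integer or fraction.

1/2

Let Xᵢ = 1 if person i gets their own jersey. For each i, P(Xᵢ=1) = 1/4.
By linearity of expectation, E[X₁+…+X_2] = 2·(1/4) = 1/2.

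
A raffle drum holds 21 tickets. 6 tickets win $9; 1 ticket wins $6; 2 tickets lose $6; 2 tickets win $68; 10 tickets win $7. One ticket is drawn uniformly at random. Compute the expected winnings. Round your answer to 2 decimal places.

$12.10

E[payout] = (6/21)·9 + (1/21)·6 + (2/21)·(-6) + (2/21)·68 + (10/21)·7 = 254/21
≈ $12.10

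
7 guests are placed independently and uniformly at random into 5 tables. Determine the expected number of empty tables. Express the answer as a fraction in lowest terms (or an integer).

16384/15625

Let Xⱼ=1 if table j is empty. P(Xⱼ=1) = ((5-1)/5)^7 = 16384/78125.
By linearity, E[#empty] = 5·16384/78125 = 16384/15625.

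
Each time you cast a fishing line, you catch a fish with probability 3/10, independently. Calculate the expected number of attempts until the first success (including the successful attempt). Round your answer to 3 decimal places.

3.333

For a geometric distribution, E[trials] = 1/p = 1/(3/10) = 10/3.
≈ 3.333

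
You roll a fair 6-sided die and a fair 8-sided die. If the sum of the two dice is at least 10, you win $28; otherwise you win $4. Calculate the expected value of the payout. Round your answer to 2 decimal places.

$11.50

E[payout] = (11/16)·4 + (5/16)·28 = 23/2
≈ $11.50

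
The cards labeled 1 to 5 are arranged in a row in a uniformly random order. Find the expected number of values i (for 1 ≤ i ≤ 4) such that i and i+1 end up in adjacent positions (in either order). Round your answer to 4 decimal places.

For each i ∈ {1,…,4}, let Xᵢ = 1 if i and i+1 are adjacent. P(Xᵢ=1) = 2·(5−1)!/5! = 2/5.
By linearity, E[ΣXᵢ] = (4)·(2/5) = 8/5.
≈ 1.6000

1.6000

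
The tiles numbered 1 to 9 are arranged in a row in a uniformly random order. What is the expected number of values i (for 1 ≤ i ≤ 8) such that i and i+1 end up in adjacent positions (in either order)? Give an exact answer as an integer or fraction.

16/9

For each i ∈ {1,…,8}, let Xᵢ = 1 if i and i+1 are adjacent. P(Xᵢ=1) = 2·(9−1)!/9! = 2/9.
By linearity, E[ΣXᵢ] = (8)·(2/9) = 16/9.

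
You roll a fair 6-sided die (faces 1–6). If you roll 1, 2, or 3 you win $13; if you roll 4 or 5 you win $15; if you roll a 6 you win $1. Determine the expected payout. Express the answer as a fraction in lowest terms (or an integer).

35/3 dollars

E[payout] = (1/6)·1 + (1/2)·13 + (1/3)·15 = 35/3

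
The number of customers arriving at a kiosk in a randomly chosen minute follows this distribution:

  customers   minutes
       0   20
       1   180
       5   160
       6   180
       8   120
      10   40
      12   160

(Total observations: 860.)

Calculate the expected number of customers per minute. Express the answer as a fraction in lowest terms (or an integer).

267/43

Total = 860, so P(customers=0) = 20/860, etc.
E[X] = (1/43)·0 + (9/43)·1 + (8/43)·5 + (9/43)·6 + (6/43)·8 + (2/43)·10 + (8/43)·12
     = 267/43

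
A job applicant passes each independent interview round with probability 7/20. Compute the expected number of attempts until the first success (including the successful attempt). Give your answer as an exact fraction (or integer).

20/7

For a geometric distribution, E[trials] = 1/p = 1/(7/20) = 20/7.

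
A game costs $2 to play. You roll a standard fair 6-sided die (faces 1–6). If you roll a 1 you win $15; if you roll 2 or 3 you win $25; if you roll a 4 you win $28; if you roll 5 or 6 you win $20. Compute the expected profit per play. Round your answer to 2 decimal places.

$20.17

E[payout] = (1/6)·15 + (1/3)·20 + (1/3)·25 + (1/6)·28 = 133/6
Expected profit = 133/6 − 2 = 121/6 ≈ $20.17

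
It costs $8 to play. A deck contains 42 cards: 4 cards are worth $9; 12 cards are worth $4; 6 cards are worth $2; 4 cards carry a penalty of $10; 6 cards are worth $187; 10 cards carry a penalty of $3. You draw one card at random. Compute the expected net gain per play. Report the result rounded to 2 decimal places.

$19.33

E[payout] = (4/42)·9 + (12/42)·4 + (6/42)·2 + (4/42)·(-10) + (6/42)·187 + (10/42)·(-3) = 82/3
Expected profit = 82/3 − 8 = 58/3 ≈ $19.33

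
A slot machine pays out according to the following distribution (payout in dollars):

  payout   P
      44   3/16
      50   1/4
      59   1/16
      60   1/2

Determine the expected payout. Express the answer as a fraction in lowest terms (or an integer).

E[X] = (3/16)·44 + (1/4)·50 + (1/16)·59 + (1/2)·60
     = 871/16

871/16 dollars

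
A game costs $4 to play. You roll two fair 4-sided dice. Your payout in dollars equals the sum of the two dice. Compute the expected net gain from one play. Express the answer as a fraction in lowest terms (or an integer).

Distribution of the sum of the two dice: 2 w.p. 1/16, 3 w.p. 1/8, 4 w.p. 3/16, 5 w.p. 1/4, 6 w.p. 3/16, 7 w.p. 1/8, …
E[payout] = (1/16)·2 + (1/8)·3 + (3/16)·4 + (1/4)·5 + (3/16)·6 + (1/8)·7 + (1/16)·8 = 5
Expected profit = 5 − 4 = 1

$1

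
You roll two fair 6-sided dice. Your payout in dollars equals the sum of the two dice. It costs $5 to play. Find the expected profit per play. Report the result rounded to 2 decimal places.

Distribution of the sum of the two dice: 2 w.p. 1/36, 3 w.p. 1/18, 4 w.p. 1/12, 5 w.p. 1/9, 6 w.p. 5/36, 7 w.p. 1/6, …
E[payout] = (1/36)·2 + (1/18)·3 + (1/12)·4 + (1/9)·5 + (5/36)·6 + (1/6)·7 + (5/36)·8 + (1/9)·9 + (1/12)·10 + (1/18)·11 + (1/36)·12 = 7
Expected profit = 7 − 5 = 2 ≈ $2.00

$2.00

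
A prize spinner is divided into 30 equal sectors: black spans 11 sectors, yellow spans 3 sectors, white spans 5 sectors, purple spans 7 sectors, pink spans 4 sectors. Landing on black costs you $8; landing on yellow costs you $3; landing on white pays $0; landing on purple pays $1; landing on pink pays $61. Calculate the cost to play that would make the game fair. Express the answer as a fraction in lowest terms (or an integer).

E[payout] = (11/30)·(-8) + (3/30)·(-3) + (5/30)·0 + (7/30)·1 + (4/30)·61 = 77/15
Fair fee = E[payout] = 77/15

77/15 dollars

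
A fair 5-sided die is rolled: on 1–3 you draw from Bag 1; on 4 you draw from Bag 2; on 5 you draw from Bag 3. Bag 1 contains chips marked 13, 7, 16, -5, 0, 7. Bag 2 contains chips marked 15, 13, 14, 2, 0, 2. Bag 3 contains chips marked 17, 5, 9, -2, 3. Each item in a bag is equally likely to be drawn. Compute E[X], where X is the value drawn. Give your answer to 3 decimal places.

E[X | Bag 1] = (13 + 7 + 16 − 5 + 0 + 7)/6 = 19/3
E[X | Bag 2] = (15 + 13 + 14 + 2 + 0 + 2)/6 = 23/3
E[X | Bag 3] = (17 + 5 + 9 − 2 + 3)/5 = 32/5
E[X] = (3/5)·19/3 + (1/5)·23/3 + (1/5)·32/5 = 496/75 ≈ 6.613

6.613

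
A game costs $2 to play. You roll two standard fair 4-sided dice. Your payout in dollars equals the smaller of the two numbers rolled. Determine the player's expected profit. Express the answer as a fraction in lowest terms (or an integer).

Distribution of the smaller of the two numbers rolled: 1 w.p. 7/16, 2 w.p. 5/16, 3 w.p. 3/16, 4 w.p. 1/16
E[payout] = (7/16)·1 + (5/16)·2 + (3/16)·3 + (1/16)·4 = 15/8
Expected profit = 15/8 − 2 = -1/8

-1/8 dollars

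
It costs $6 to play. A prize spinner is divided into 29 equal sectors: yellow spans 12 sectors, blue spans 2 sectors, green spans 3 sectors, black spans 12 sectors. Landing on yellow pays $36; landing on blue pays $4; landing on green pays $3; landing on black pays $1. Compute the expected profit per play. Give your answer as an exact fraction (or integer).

E[payout] = (12/29)·36 + (2/29)·4 + (3/29)·3 + (12/29)·1 = 461/29
Expected profit = 461/29 − 6 = 287/29

287/29 dollars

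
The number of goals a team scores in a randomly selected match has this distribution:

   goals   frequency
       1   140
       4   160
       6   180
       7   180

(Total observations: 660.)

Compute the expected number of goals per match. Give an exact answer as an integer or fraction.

Total = 660, so P(goals=1) = 140/660, etc.
E[X] = (7/33)·1 + (8/33)·4 + (3/11)·6 + (3/11)·7
     = 52/11

52/11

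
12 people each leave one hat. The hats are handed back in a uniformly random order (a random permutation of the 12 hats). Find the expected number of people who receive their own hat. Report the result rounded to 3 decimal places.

1.000

Let Xᵢ = 1 if person i gets their own hat. For each i, P(Xᵢ=1) = 1/12.
By linearity of expectation, E[X₁+…+X_12] = 12·(1/12) = 1.
≈ 1.000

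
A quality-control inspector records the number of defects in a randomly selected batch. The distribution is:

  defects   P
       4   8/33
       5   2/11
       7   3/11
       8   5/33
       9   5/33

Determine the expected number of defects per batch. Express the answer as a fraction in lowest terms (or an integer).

E[X] = (8/33)·4 + (2/11)·5 + (3/11)·7 + (5/33)·8 + (5/33)·9
     = 70/11

70/11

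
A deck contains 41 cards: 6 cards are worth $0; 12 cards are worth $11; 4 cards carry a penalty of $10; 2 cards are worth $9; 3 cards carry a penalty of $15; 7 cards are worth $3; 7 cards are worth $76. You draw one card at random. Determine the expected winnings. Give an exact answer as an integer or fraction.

E[payout] = (6/41)·0 + (12/41)·11 + (4/41)·(-10) + (2/41)·9 + (3/41)·(-15) + (7/41)·3 + (7/41)·76 = 618/41

618/41 dollars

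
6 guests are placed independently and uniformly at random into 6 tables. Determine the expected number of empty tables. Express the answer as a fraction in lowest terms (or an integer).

15625/7776

Let Xⱼ=1 if table j is empty. P(Xⱼ=1) = ((6-1)/6)^6 = 15625/46656.
By linearity, E[#empty] = 6·15625/46656 = 15625/7776.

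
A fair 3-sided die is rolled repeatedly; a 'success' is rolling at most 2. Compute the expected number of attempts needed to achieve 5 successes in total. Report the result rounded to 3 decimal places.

By linearity (sum of 5 independent geometric waits), E[trials] = 5/p = 5/(2/3) = 15/2.
≈ 7.500

7.500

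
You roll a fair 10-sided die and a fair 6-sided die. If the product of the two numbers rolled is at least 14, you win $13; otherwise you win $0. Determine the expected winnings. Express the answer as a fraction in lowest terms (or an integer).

143/20 dollars

E[payout] = (9/20)·0 + (11/20)·13 = 143/20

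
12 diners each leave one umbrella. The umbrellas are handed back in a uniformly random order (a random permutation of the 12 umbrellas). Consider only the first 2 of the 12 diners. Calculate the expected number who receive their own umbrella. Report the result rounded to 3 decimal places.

0.167

Let Xᵢ = 1 if person i gets their own umbrella. For each i, P(Xᵢ=1) = 1/12.
By linearity of expectation, E[X₁+…+X_2] = 2·(1/12) = 1/6.
≈ 0.167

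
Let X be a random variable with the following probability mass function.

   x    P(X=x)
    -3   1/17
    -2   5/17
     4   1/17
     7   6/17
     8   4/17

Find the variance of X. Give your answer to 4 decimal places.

20.3806

E[X] = (1/17)·(-3) + (5/17)·(-2) + (1/17)·4 + (6/17)·7 + (4/17)·8 = 65/17
E[X²] = (1/17)·9 + (5/17)·4 + (1/17)·16 + (6/17)·49 + (4/17)·64 = 35
Var(X) = 35 − (65/17)² = 5890/289 ≈ 20.3806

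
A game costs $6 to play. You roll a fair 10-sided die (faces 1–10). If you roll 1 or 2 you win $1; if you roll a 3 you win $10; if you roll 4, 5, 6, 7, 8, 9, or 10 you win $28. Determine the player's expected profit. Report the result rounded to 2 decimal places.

E[payout] = (1/5)·1 + (1/10)·10 + (7/10)·28 = 104/5
Expected profit = 104/5 − 6 = 74/5 ≈ $14.80

$14.80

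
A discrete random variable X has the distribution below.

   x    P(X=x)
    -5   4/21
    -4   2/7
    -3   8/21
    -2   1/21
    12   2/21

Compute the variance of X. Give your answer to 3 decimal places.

E[X] = (4/21)·(-5) + (2/7)·(-4) + (8/21)·(-3) + (1/21)·(-2) + (2/21)·12 = -46/21
E[X²] = (4/21)·25 + (2/7)·16 + (8/21)·9 + (1/21)·4 + (2/21)·144 = 80/3
Var(X) = 80/3 − (-46/21)² = 9644/441 ≈ 21.868

21.868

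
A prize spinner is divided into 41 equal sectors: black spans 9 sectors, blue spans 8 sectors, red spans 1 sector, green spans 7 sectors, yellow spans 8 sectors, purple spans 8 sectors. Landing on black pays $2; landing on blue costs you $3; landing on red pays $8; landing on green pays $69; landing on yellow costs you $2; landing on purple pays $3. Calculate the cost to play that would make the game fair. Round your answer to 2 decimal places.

$12.02

E[payout] = (9/41)·2 + (8/41)·(-3) + (1/41)·8 + (7/41)·69 + (8/41)·(-2) + (8/41)·3 = 493/41
Fair fee = E[payout] = 493/41 ≈ $12.02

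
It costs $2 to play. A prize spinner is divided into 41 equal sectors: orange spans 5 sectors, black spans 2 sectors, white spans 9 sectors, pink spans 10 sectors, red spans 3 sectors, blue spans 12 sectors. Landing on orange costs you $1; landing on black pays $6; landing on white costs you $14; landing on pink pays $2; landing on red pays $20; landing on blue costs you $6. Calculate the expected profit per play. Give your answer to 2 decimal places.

-$4.71

E[payout] = (5/41)·(-1) + (2/41)·6 + (9/41)·(-14) + (10/41)·2 + (3/41)·20 + (12/41)·(-6) = -111/41
Expected profit = -111/41 − 2 = -193/41 ≈ -$4.71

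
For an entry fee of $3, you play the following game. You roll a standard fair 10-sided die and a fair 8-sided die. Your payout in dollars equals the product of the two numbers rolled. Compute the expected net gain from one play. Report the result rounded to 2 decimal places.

$21.75

Distribution of the product of the two numbers rolled: 1 w.p. 1/80, 2 w.p. 1/40, 3 w.p. 1/40, 4 w.p. 3/80, 5 w.p. 1/40, 6 w.p. 1/20, …
E[payout] = (1/80)·1 + (1/40)·2 + (1/40)·3 + (3/80)·4 + (1/40)·5 + (1/20)·6 + (1/40)·7 + (1/20)·8 + (1/40)·9 + (3/80)·10 + (1/20)·12 + (1/40)·14 + (1/40)·15 + (3/80)·16 + (3/80)·18 + (3/80)·20 + (1/40)·21 + (1/20)·24 + (1/80)·25 + (1/80)·27 + (1/40)·28 + (3/80)·30 + (1/40)·32 + (1/40)·35 + (1/40)·36 + (3/80)·40 + (1/40)·42 + (1/80)·45 + (1/40)·48 + (1/80)·49 + (1/80)·50 + (1/80)·54 + (1/40)·56 + (1/80)·60 + (1/80)·63 + (1/80)·64 + (1/80)·70 + (1/80)·72 + (1/80)·80 = 99/4
Expected profit = 99/4 − 3 = 87/4 ≈ $21.75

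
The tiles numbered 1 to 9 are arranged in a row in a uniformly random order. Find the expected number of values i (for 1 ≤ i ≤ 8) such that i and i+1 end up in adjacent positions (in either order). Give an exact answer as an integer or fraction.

For each i ∈ {1,…,8}, let Xᵢ = 1 if i and i+1 are adjacent. P(Xᵢ=1) = 2·(9−1)!/9! = 2/9.
By linearity, E[ΣXᵢ] = (8)·(2/9) = 16/9.

16/9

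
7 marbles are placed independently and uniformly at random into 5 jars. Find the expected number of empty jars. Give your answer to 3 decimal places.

1.049

Let Xⱼ=1 if jar j is empty. P(Xⱼ=1) = ((5-1)/5)^7 = 16384/78125.
By linearity, E[#empty] = 5·16384/78125 = 16384/15625.
≈ 1.049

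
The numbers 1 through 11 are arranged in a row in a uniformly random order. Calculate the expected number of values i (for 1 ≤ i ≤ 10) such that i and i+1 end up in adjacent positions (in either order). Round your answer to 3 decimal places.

For each i ∈ {1,…,10}, let Xᵢ = 1 if i and i+1 are adjacent. P(Xᵢ=1) = 2·(11−1)!/11! = 2/11.
By linearity, E[ΣXᵢ] = (10)·(2/11) = 20/11.
≈ 1.818

1.818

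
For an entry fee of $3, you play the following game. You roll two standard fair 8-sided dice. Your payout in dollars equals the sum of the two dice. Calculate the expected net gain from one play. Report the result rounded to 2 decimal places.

Distribution of the sum of the two dice: 2 w.p. 1/64, 3 w.p. 1/32, 4 w.p. 3/64, 5 w.p. 1/16, 6 w.p. 5/64, 7 w.p. 3/32, …
E[payout] = (1/64)·2 + (1/32)·3 + (3/64)·4 + (1/16)·5 + (5/64)·6 + (3/32)·7 + (7/64)·8 + (1/8)·9 + (7/64)·10 + (3/32)·11 + (5/64)·12 + (1/16)·13 + (3/64)·14 + (1/32)·15 + (1/64)·16 = 9
Expected profit = 9 − 3 = 6 ≈ $6.00

$6.00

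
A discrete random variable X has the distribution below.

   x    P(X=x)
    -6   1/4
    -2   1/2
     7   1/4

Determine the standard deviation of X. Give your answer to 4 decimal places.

E[X] = -3/4, E[X²] = 93/4
Var(X) = E[X²] − (E[X])² = 93/4 − 9/16 = 363/16
SD(X) = √(363/16) ≈ 4.7631

4.7631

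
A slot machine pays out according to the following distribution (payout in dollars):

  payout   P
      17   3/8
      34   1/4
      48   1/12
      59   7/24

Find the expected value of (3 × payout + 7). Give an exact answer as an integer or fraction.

E[3x+7] = (3/8)·58 + (1/4)·109 + (1/12)·151 + (7/24)·184
     = 461/4

461/4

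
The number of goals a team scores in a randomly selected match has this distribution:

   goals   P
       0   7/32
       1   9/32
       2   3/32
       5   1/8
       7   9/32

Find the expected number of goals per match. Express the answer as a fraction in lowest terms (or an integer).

E[X] = (7/32)·0 + (9/32)·1 + (3/32)·2 + (1/8)·5 + (9/32)·7
     = 49/16

49/16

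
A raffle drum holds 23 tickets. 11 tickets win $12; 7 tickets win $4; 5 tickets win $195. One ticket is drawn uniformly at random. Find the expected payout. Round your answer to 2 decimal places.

$49.35

E[payout] = (11/23)·12 + (7/23)·4 + (5/23)·195 = 1135/23
≈ $49.35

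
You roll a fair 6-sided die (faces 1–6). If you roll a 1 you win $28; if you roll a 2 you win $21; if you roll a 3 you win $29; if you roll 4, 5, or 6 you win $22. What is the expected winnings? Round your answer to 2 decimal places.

E[payout] = (1/6)·21 + (1/2)·22 + (1/6)·28 + (1/6)·29 = 24
≈ $24.00

$24.00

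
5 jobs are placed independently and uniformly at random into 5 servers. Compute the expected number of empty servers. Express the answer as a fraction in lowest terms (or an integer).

Let Xⱼ=1 if server j is empty. P(Xⱼ=1) = ((5-1)/5)^5 = 1024/3125.
By linearity, E[#empty] = 5·1024/3125 = 1024/625.

1024/625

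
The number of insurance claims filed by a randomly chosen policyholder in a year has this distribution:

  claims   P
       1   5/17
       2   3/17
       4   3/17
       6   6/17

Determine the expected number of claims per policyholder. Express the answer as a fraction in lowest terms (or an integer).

59/17

E[X] = (5/17)·1 + (3/17)·2 + (3/17)·4 + (6/17)·6
     = 59/17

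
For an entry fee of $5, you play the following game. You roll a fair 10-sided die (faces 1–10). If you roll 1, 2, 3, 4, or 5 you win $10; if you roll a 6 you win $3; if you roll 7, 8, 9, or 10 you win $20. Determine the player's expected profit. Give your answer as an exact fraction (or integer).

E[payout] = (1/10)·3 + (1/2)·10 + (2/5)·20 = 133/10
Expected profit = 133/10 − 5 = 83/10

83/10 dollars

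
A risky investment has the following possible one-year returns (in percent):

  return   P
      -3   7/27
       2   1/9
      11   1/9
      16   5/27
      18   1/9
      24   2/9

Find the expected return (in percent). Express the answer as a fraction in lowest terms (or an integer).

296/27

E[X] = (7/27)·(-3) + (1/9)·2 + (1/9)·11 + (5/27)·16 + (1/9)·18 + (2/9)·24
     = 296/27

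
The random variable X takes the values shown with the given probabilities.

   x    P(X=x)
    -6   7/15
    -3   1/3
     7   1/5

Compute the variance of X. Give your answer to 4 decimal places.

23.8400

E[X] = (7/15)·(-6) + (1/3)·(-3) + (1/5)·7 = -12/5
E[X²] = (7/15)·36 + (1/3)·9 + (1/5)·49 = 148/5
Var(X) = 148/5 − (-12/5)² = 596/25 ≈ 23.8400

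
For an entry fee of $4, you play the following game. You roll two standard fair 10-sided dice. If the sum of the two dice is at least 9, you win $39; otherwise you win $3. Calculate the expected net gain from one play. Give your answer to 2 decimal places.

E[payout] = (7/25)·3 + (18/25)·39 = 723/25
Expected profit = 723/25 − 4 = 623/25 ≈ $24.92

$24.92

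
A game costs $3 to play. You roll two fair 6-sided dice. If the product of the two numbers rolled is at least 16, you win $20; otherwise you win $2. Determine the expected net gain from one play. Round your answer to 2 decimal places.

E[payout] = (25/36)·2 + (11/36)·20 = 15/2
Expected profit = 15/2 − 3 = 9/2 ≈ $4.50

$4.50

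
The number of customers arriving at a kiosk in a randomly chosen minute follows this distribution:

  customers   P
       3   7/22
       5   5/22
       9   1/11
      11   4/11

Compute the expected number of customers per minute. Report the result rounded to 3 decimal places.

6.909

E[X] = (7/22)·3 + (5/22)·5 + (1/11)·9 + (4/11)·11
     = 76/11 ≈ 6.909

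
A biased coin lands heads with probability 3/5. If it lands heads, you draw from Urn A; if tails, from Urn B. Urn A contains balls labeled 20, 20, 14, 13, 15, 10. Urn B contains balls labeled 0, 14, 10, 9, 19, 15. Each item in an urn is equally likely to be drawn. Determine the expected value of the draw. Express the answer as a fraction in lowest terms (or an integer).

41/3

E[X | Urn A] = (20 + 20 + 14 + 13 + 15 + 10)/6 = 46/3
E[X | Urn B] = (0 + 14 + 10 + 9 + 19 + 15)/6 = 67/6
E[X] = (3/5)·46/3 + (2/5)·67/6 = 41/3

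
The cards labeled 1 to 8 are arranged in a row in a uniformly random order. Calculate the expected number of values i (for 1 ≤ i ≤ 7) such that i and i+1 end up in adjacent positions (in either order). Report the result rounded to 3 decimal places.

For each i ∈ {1,…,7}, let Xᵢ = 1 if i and i+1 are adjacent. P(Xᵢ=1) = 2·(8−1)!/8! = 2/8.
By linearity, E[ΣXᵢ] = (7)·(2/8) = 7/4.
≈ 1.750

1.750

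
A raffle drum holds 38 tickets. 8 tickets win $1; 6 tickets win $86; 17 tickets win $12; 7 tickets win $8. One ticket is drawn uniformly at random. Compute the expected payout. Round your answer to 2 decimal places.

E[payout] = (8/38)·1 + (6/38)·86 + (17/38)·12 + (7/38)·8 = 392/19
≈ $20.63

$20.63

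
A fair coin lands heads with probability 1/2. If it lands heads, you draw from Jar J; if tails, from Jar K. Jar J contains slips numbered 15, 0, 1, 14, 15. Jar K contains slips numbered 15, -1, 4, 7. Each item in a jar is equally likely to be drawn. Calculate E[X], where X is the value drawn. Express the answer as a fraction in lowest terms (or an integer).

61/8

E[X | Jar J] = (15 + 0 + 1 + 14 + 15)/5 = 9
E[X | Jar K] = (15 − 1 + 4 + 7)/4 = 25/4
E[X] = (1/2)·9 + (1/2)·25/4 = 61/8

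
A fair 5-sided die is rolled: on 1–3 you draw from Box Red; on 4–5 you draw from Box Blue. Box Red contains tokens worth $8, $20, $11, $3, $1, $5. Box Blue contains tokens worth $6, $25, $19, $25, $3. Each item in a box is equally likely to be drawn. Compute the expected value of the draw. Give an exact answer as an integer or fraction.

E[X | Box Red] = (8 + 20 + 11 + 3 + 1 + 5)/6 = 8
E[X | Box Blue] = (6 + 25 + 19 + 25 + 3)/5 = 78/5
E[X] = (3/5)·8 + (2/5)·78/5 = 276/25

276/25 dollars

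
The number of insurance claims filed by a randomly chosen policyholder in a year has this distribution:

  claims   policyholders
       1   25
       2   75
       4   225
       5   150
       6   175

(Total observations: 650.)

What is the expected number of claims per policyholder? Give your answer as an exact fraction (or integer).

Total = 650, so P(claims=1) = 25/650, etc.
E[X] = (1/26)·1 + (3/26)·2 + (9/26)·4 + (3/13)·5 + (7/26)·6
     = 115/26

115/26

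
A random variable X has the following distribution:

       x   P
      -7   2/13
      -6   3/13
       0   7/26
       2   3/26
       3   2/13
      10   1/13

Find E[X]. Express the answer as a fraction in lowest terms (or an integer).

-1

E[X] = (2/13)·(-7) + (3/13)·(-6) + (7/26)·0 + (3/26)·2 + (2/13)·3 + (1/13)·10
     = -1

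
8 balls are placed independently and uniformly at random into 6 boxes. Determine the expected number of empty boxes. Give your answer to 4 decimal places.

1.3954

Let Xⱼ=1 if box j is empty. P(Xⱼ=1) = ((6-1)/6)^8 = 390625/1679616.
By linearity, E[#empty] = 6·390625/1679616 = 390625/279936.
≈ 1.3954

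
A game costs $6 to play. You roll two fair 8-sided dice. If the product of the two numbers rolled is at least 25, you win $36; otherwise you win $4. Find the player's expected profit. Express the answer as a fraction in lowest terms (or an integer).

$8

E[payout] = (11/16)·4 + (5/16)·36 = 14
Expected profit = 14 − 6 = 8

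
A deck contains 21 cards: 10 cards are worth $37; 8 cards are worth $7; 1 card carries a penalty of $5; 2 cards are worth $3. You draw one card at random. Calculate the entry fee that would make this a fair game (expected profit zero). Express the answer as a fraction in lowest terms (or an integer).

E[payout] = (10/21)·37 + (8/21)·7 + (1/21)·(-5) + (2/21)·3 = 61/3
Fair fee = E[payout] = 61/3

61/3 dollars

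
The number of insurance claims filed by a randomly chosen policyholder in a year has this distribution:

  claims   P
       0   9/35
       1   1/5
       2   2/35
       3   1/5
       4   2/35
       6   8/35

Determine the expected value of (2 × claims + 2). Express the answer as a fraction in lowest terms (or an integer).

E[2x+2] = (9/35)·2 + (1/5)·4 + (2/35)·6 + (1/5)·8 + (2/35)·10 + (8/35)·14
     = 246/35

246/35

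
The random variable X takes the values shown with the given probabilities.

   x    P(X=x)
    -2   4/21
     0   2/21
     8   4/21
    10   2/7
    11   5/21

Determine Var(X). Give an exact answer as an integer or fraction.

E[X] = (4/21)·(-2) + (2/21)·0 + (4/21)·8 + (2/7)·10 + (5/21)·11 = 139/21
E[X²] = (4/21)·4 + (2/21)·0 + (4/21)·64 + (2/7)·100 + (5/21)·121 = 211/3
Var(X) = 211/3 − (139/21)² = 11696/441

11696/441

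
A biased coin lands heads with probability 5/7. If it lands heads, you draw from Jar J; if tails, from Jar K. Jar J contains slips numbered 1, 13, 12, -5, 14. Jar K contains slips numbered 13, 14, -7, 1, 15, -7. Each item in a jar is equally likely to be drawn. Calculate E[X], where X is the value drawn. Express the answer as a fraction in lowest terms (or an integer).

134/21

E[X | Jar J] = (1 + 13 + 12 − 5 + 14)/5 = 7
E[X | Jar K] = (13 + 14 − 7 + 1 + 15 − 7)/6 = 29/6
E[X] = (5/7)·7 + (2/7)·29/6 = 134/21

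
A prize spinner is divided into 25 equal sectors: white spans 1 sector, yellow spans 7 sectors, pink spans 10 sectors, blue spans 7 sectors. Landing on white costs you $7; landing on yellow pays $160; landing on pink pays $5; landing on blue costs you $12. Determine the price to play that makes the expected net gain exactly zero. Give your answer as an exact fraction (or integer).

1079/25 dollars

E[payout] = (1/25)·(-7) + (7/25)·160 + (10/25)·5 + (7/25)·(-12) = 1079/25
Fair fee = E[payout] = 1079/25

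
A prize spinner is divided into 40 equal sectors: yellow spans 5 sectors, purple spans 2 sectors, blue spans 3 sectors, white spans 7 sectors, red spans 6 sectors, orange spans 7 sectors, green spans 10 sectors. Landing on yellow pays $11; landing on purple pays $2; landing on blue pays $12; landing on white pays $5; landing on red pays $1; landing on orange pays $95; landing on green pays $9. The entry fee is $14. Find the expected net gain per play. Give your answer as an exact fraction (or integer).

E[payout] = (5/40)·11 + (2/40)·2 + (3/40)·12 + (7/40)·5 + (6/40)·1 + (7/40)·95 + (10/40)·9 = 891/40
Expected profit = 891/40 − 14 = 331/40

331/40 dollars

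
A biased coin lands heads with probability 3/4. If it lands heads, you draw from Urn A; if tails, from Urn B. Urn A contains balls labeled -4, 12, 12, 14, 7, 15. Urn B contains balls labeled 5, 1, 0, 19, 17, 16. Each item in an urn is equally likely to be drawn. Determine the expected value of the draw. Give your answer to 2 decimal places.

9.42

E[X | Urn A] = (-4 + 12 + 12 + 14 + 7 + 15)/6 = 28/3
E[X | Urn B] = (5 + 1 + 0 + 19 + 17 + 16)/6 = 29/3
E[X] = (3/4)·28/3 + (1/4)·29/3 = 113/12 ≈ 9.42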